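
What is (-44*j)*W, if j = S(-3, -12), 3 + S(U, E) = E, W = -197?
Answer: -130020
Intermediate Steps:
S(U, E) = -3 + E
j = -15 (j = -3 - 12 = -15)
(-44*j)*W = -44*(-15)*(-197) = 660*(-197) = -130020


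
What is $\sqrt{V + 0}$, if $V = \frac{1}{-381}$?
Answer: $\frac{i \sqrt{381}}{381} \approx 0.051232 i$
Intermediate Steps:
$V = - \frac{1}{381} \approx -0.0026247$
$\sqrt{V + 0} = \sqrt{- \frac{1}{381} + 0} = \sqrt{- \frac{1}{381}} = \frac{i \sqrt{381}}{381}$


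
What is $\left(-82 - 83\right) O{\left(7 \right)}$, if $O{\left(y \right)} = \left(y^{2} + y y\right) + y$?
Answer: $-17325$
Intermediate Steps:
$O{\left(y \right)} = y + 2 y^{2}$ ($O{\left(y \right)} = \left(y^{2} + y^{2}\right) + y = 2 y^{2} + y = y + 2 y^{2}$)
$\left(-82 - 83\right) O{\left(7 \right)} = \left(-82 - 83\right) 7 \left(1 + 2 \cdot 7\right) = - 165 \cdot 7 \left(1 + 14\right) = - 165 \cdot 7 \cdot 15 = \left(-165\right) 105 = -17325$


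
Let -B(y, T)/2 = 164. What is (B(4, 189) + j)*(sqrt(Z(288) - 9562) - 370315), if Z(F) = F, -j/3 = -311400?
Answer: -345826809680 + 933872*I*sqrt(9274) ≈ -3.4583e+11 + 8.9933e+7*I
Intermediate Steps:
j = 934200 (j = -3*(-311400) = 934200)
B(y, T) = -328 (B(y, T) = -2*164 = -328)
(B(4, 189) + j)*(sqrt(Z(288) - 9562) - 370315) = (-328 + 934200)*(sqrt(288 - 9562) - 370315) = 933872*(sqrt(-9274) - 370315) = 933872*(I*sqrt(9274) - 370315) = 933872*(-370315 + I*sqrt(9274)) = -345826809680 + 933872*I*sqrt(9274)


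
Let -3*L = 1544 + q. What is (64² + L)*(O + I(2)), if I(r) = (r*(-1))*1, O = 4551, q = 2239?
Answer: 12896415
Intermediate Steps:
L = -1261 (L = -(1544 + 2239)/3 = -⅓*3783 = -1261)
I(r) = -r (I(r) = -r*1 = -r)
(64² + L)*(O + I(2)) = (64² - 1261)*(4551 - 1*2) = (4096 - 1261)*(4551 - 2) = 2835*4549 = 12896415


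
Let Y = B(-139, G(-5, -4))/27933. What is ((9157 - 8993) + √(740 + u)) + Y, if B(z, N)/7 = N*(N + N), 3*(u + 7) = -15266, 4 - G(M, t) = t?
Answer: 4581908/27933 + I*√39201/3 ≈ 164.03 + 65.997*I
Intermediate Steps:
G(M, t) = 4 - t
u = -15287/3 (u = -7 + (⅓)*(-15266) = -7 - 15266/3 = -15287/3 ≈ -5095.7)
B(z, N) = 14*N² (B(z, N) = 7*(N*(N + N)) = 7*(N*(2*N)) = 7*(2*N²) = 14*N²)
Y = 896/27933 (Y = (14*(4 - 1*(-4))²)/27933 = (14*(4 + 4)²)*(1/27933) = (14*8²)*(1/27933) = (14*64)*(1/27933) = 896*(1/27933) = 896/27933 ≈ 0.032077)
((9157 - 8993) + √(740 + u)) + Y = ((9157 - 8993) + √(740 - 15287/3)) + 896/27933 = (164 + √(-13067/3)) + 896/27933 = (164 + I*√39201/3) + 896/27933 = 4581908/27933 + I*√39201/3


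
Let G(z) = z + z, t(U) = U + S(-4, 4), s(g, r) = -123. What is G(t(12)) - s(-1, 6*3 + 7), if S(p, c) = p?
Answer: 139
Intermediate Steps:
t(U) = -4 + U (t(U) = U - 4 = -4 + U)
G(z) = 2*z
G(t(12)) - s(-1, 6*3 + 7) = 2*(-4 + 12) - 1*(-123) = 2*8 + 123 = 16 + 123 = 139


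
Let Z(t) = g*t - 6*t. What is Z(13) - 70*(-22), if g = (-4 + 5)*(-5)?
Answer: 1397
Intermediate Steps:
g = -5 (g = 1*(-5) = -5)
Z(t) = -11*t (Z(t) = -5*t - 6*t = -11*t)
Z(13) - 70*(-22) = -11*13 - 70*(-22) = -143 + 1540 = 1397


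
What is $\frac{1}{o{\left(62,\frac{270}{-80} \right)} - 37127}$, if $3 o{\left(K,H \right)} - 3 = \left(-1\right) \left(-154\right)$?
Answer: $- \frac{3}{111224} \approx -2.6973 \cdot 10^{-5}$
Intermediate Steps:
$o{\left(K,H \right)} = \frac{157}{3}$ ($o{\left(K,H \right)} = 1 + \frac{\left(-1\right) \left(-154\right)}{3} = 1 + \frac{1}{3} \cdot 154 = 1 + \frac{154}{3} = \frac{157}{3}$)
$\frac{1}{o{\left(62,\frac{270}{-80} \right)} - 37127} = \frac{1}{\frac{157}{3} - 37127} = \frac{1}{- \frac{111224}{3}} = - \frac{3}{111224}$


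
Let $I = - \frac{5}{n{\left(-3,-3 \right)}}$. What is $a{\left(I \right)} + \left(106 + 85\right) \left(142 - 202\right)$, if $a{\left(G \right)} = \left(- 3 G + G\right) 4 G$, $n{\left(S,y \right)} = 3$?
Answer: $- \frac{103340}{9} \approx -11482.0$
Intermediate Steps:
$I = - \frac{5}{3} \approx -1.6667$
$a{\left(G \right)} = - 8 G^{2}$ ($a{\left(G \right)} = - 2 G 4 G = - 8 G^{2}$)
$a{\left(I \right)} + \left(106 + 85\right) \left(142 - 202\right) = - 8 \left(- \frac{5}{3}\right)^{2} + \left(106 + 85\right) \left(142 - 202\right) = \left(-8\right) \frac{25}{9} + 191 \left(-60\right) = - \frac{200}{9} - 11460 = - \frac{103340}{9}$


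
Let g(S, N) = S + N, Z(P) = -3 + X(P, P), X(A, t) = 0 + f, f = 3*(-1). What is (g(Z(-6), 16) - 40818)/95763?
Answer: -40808/95763 ≈ -0.42614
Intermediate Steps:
f = -3
X(A, t) = -3 (X(A, t) = 0 - 3 = -3)
Z(P) = -6 (Z(P) = -3 - 3 = -6)
g(S, N) = N + S
(g(Z(-6), 16) - 40818)/95763 = ((16 - 6) - 40818)/95763 = (10 - 40818)*(1/95763) = -40808*1/95763 = -40808/95763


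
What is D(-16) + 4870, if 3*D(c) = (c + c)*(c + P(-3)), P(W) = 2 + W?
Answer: 15154/3 ≈ 5051.3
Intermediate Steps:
D(c) = 2*c*(-1 + c)/3 (D(c) = ((c + c)*(c + (2 - 3)))/3 = ((2*c)*(c - 1))/3 = ((2*c)*(-1 + c))/3 = (2*c*(-1 + c))/3 = 2*c*(-1 + c)/3)
D(-16) + 4870 = (⅔)*(-16)*(-1 - 16) + 4870 = (⅔)*(-16)*(-17) + 4870 = 544/3 + 4870 = 15154/3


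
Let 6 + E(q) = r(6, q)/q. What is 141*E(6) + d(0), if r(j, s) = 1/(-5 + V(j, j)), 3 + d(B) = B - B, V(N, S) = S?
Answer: -1651/2 ≈ -825.50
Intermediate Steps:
d(B) = -3 (d(B) = -3 + (B - B) = -3 + 0 = -3)
r(j, s) = 1/(-5 + j)
E(q) = -6 + 1/q (E(q) = -6 + 1/((-5 + 6)*q) = -6 + 1/(1*q) = -6 + 1/q)
141*E(6) + d(0) = 141*(-6 + 1/6) - 3 = 141*(-6 + ⅙) - 3 = 141*(-35/6) - 3 = -1645/2 - 3 = -1651/2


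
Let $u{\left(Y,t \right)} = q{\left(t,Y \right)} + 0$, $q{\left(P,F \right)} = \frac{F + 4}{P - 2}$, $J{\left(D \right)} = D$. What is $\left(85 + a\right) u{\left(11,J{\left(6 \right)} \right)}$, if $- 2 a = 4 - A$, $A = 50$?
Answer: $405$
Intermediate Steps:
$q{\left(P,F \right)} = \frac{4 + F}{-2 + P}$
$u{\left(Y,t \right)} = \frac{4 + Y}{-2 + t}$ ($u{\left(Y,t \right)} = \frac{4 + Y}{-2 + t} + 0 = \frac{4 + Y}{-2 + t}$)
$a = 23$ ($a = - \frac{4 - 50}{2} = \left(- \frac{1}{2}\right) \left(-46\right) = 23$)
$\left(85 + a\right) u{\left(11,J{\left(6 \right)} \right)} = \left(85 + 23\right) \frac{4 + 11}{-2 + 6} = 108 \cdot \frac{1}{4} \cdot 15 = 108 \cdot \frac{15}{4} = 405$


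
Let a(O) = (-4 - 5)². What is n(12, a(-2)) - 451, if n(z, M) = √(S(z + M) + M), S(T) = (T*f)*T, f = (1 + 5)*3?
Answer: -451 + 9*√1923 ≈ -56.332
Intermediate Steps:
f = 18 (f = 6*3 = 18)
S(T) = 18*T² (S(T) = (T*18)*T = (18*T)*T = 18*T²)
a(O) = 81 (a(O) = (-9)² = 81)
n(z, M) = √(M + 18*(M + z)²) (n(z, M) = √(18*(z + M)² + M) = √(18*(M + z)² + M) = √(M + 18*(M + z)²))
n(12, a(-2)) - 451 = √(81 + 18*(81 + 12)²) - 451 = √(81 + 18*93²) - 451 = √(81 + 18*8649) - 451 = √(81 + 155682) - 451 = √155763 - 451 = 9*√1923 - 451 = -451 + 9*√1923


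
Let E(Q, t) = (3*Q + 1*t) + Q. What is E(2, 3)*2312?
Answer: 25432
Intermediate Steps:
E(Q, t) = t + 4*Q (E(Q, t) = (3*Q + t) + Q = (t + 3*Q) + Q = t + 4*Q)
E(2, 3)*2312 = (3 + 4*2)*2312 = (3 + 8)*2312 = 11*2312 = 25432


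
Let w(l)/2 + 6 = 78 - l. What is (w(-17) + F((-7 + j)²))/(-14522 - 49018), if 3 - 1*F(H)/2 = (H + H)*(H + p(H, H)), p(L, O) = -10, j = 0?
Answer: 373/3177 ≈ 0.11741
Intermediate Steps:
w(l) = 144 - 2*l (w(l) = -12 + 2*(78 - l) = -12 + (156 - 2*l) = 144 - 2*l)
F(H) = 6 - 4*H*(-10 + H) (F(H) = 6 - 2*(H + H)*(H - 10) = 6 - 2*2*H*(-10 + H) = 6 - 4*H*(-10 + H))
(w(-17) + F((-7 + j)²))/(-14522 - 49018) = ((144 - 2*(-17)) + (6 - 4*(-7 + 0)⁴ + 40*(-7 + 0)²))/(-14522 - 49018) = ((144 + 34) + (6 - 4*((-7)²)² + 40*(-7)²))/(-63540) = (178 + (6 - 4*49² + 40*49))*(-1/63540) = (178 + (6 - 4*2401 + 1960))*(-1/63540) = (178 + (6 - 9604 + 1960))*(-1/63540) = (178 - 7638)*(-1/63540) = -7460*(-1/63540) = 373/3177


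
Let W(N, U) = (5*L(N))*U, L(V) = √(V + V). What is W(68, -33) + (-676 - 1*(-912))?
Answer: 236 - 330*√34 ≈ -1688.2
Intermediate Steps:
L(V) = √2*√V (L(V) = √(2*V) = √2*√V)
W(N, U) = 5*U*√2*√N (W(N, U) = (5*(√2*√N))*U = (5*√2*√N)*U = 5*U*√2*√N)
W(68, -33) + (-676 - 1*(-912)) = 5*(-33)*√2*√68 + (-676 - 1*(-912)) = 5*(-33)*√2*(2*√17) + (-676 + 912) = -330*√34 + 236 = 236 - 330*√34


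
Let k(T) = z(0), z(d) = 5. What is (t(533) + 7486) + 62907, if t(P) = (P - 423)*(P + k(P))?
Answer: 129573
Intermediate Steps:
k(T) = 5
t(P) = (-423 + P)*(5 + P) (t(P) = (P - 423)*(P + 5) = (-423 + P)*(5 + P))
(t(533) + 7486) + 62907 = ((-2115 + 533² - 418*533) + 7486) + 62907 = ((-2115 + 284089 - 222794) + 7486) + 62907 = (59180 + 7486) + 62907 = 66666 + 62907 = 129573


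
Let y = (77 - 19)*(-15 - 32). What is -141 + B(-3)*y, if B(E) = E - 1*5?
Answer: 21667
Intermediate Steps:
y = -2726 (y = 58*(-47) = -2726)
B(E) = -5 + E (B(E) = E - 5 = -5 + E)
-141 + B(-3)*y = -141 + (-5 - 3)*(-2726) = -141 - 8*(-2726) = -141 + 21808 = 21667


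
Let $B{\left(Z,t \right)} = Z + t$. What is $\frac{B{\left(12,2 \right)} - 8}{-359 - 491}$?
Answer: $- \frac{3}{425} \approx -0.0070588$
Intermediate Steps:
$\frac{B{\left(12,2 \right)} - 8}{-359 - 491} = \frac{\left(12 + 2\right) - 8}{-359 - 491} = \frac{14 - 8}{-850} = 6 \left(- \frac{1}{850}\right) = - \frac{3}{425}$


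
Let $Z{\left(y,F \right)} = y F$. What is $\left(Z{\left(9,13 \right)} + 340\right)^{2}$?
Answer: $208849$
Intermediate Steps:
$Z{\left(y,F \right)} = F y$
$\left(Z{\left(9,13 \right)} + 340\right)^{2} = \left(13 \cdot 9 + 340\right)^{2} = \left(117 + 340\right)^{2} = 457^{2} = 208849$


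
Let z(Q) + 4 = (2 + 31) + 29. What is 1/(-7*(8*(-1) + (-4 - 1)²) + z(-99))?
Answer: -1/61 ≈ -0.016393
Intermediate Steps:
z(Q) = 58 (z(Q) = -4 + ((2 + 31) + 29) = -4 + (33 + 29) = -4 + 62 = 58)
1/(-7*(8*(-1) + (-4 - 1)²) + z(-99)) = 1/(-7*(8*(-1) + (-4 - 1)²) + 58) = 1/(-7*(-8 + (-5)²) + 58) = 1/(-7*(-8 + 25) + 58) = 1/(-7*17 + 58) = 1/(-119 + 58) = 1/(-61) = -1/61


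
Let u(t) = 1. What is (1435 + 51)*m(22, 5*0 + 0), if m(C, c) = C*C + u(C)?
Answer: 720710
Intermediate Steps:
m(C, c) = 1 + C**2 (m(C, c) = C*C + 1 = C**2 + 1 = 1 + C**2)
(1435 + 51)*m(22, 5*0 + 0) = (1435 + 51)*(1 + 22**2) = 1486*(1 + 484) = 1486*485 = 720710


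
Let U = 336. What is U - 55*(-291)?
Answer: 16341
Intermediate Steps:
U - 55*(-291) = 336 - 55*(-291) = 336 + 16005 = 16341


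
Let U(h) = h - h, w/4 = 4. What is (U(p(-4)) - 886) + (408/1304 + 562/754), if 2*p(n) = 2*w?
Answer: -54380556/61451 ≈ -884.94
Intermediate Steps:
w = 16 (w = 4*4 = 16)
p(n) = 16 (p(n) = (2*16)/2 = (1/2)*32 = 16)
U(h) = 0
(U(p(-4)) - 886) + (408/1304 + 562/754) = (0 - 886) + (408/1304 + 562/754) = -886 + (408*(1/1304) + 562*(1/754)) = -886 + (51/163 + 281/377) = -886 + 65030/61451 = -54380556/61451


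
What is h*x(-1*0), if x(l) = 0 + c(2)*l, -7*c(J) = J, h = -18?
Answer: 0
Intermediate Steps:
c(J) = -J/7
x(l) = -2*l/7 (x(l) = 0 + (-⅐*2)*l = 0 - 2*l/7 = -2*l/7)
h*x(-1*0) = -(-36)*(-1*0)/7 = -(-36)*0/7 = -18*0 = 0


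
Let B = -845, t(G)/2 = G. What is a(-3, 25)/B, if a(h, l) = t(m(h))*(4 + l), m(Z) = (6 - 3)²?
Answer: -522/845 ≈ -0.61775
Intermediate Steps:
m(Z) = 9 (m(Z) = 3² = 9)
t(G) = 2*G
a(h, l) = 72 + 18*l (a(h, l) = (2*9)*(4 + l) = 18*(4 + l) = 72 + 18*l)
a(-3, 25)/B = (72 + 18*25)/(-845) = (72 + 450)*(-1/845) = 522*(-1/845) = -522/845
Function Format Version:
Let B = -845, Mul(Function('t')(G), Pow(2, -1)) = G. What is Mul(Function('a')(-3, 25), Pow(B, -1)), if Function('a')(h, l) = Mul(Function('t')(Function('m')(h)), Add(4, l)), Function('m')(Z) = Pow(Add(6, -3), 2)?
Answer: Rational(-522, 845) ≈ -0.61775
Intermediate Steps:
Function('m')(Z) = 9 (Function('m')(Z) = Pow(3, 2) = 9)
Function('t')(G) = Mul(2, G)
Function('a')(h, l) = Add(72, Mul(18, l)) (Function('a')(h, l) = Mul(Mul(2, 9), Add(4, l)) = Mul(18, Add(4, l)) = Add(72, Mul(18, l)))
Mul(Function('a')(-3, 25), Pow(B, -1)) = Mul(Add(72, Mul(18, 25)), Pow(-845, -1)) = Mul(Add(72, 450), Rational(-1, 845)) = Mul(522, Rational(-1, 845)) = Rational(-522, 845)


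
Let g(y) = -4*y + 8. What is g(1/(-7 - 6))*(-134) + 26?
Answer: -14134/13 ≈ -1087.2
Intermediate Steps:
g(y) = 8 - 4*y
g(1/(-7 - 6))*(-134) + 26 = (8 - 4/(-7 - 6))*(-134) + 26 = (8 - 4/(-13))*(-134) + 26 = (8 - 4*(-1/13))*(-134) + 26 = (8 + 4/13)*(-134) + 26 = (108/13)*(-134) + 26 = -14472/13 + 26 = -14134/13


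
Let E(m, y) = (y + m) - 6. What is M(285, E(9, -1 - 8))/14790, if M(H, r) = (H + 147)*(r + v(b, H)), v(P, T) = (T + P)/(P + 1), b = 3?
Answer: 4752/2465 ≈ 1.9278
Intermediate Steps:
v(P, T) = (P + T)/(1 + P)
E(m, y) = -6 + m + y (E(m, y) = (m + y) - 6 = -6 + m + y)
M(H, r) = (147 + H)*(3/4 + r + H/4) (M(H, r) = (H + 147)*(r + (3 + H)/(1 + 3)) = (147 + H)*(r + (3 + H)/4) = (147 + H)*(r + (3/4 + H/4)) = (147 + H)*(3/4 + r + H/4))
M(285, E(9, -1 - 8))/14790 = (441/4 + 147*(-6 + 9 + (-1 - 8)) + (1/4)*285**2 + (75/2)*285 + 285*(-6 + 9 + (-1 - 8)))/14790 = (441/4 + 147*(-6 + 9 - 9) + (1/4)*81225 + 21375/2 + 285*(-6 + 9 - 9))*(1/14790) = (441/4 + 147*(-6) + 81225/4 + 21375/2 + 285*(-6))*(1/14790) = (441/4 - 882 + 81225/4 + 21375/2 - 1710)*(1/14790) = 28512*(1/14790) = 4752/2465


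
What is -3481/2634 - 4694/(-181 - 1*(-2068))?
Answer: -2103627/552262 ≈ -3.8091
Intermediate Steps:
-3481/2634 - 4694/(-181 - 1*(-2068)) = -3481*1/2634 - 4694/(-181 + 2068) = -3481/2634 - 4694/1887 = -2103627/552262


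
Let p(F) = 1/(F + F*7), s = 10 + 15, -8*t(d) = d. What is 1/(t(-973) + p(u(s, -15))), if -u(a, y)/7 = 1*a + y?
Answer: 560/68109 ≈ 0.0082221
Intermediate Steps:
t(d) = -d/8
s = 25
u(a, y) = -7*a - 7*y (u(a, y) = -7*(1*a + y) = -7*(a + y) = -7*a - 7*y)
p(F) = 1/(8*F) (p(F) = 1/(F + 7*F) = 1/(8*F))
1/(t(-973) + p(u(s, -15))) = 1/(-⅛*(-973) + 1/(8*(-7*25 - 7*(-15)))) = 1/(973/8 + 1/(8*(-175 + 105))) = 1/(973/8 + (⅛)/(-70)) = 1/(973/8 + (⅛)*(-1/70)) = 1/(973/8 - 1/560) = 1/(68109/560) = 560/68109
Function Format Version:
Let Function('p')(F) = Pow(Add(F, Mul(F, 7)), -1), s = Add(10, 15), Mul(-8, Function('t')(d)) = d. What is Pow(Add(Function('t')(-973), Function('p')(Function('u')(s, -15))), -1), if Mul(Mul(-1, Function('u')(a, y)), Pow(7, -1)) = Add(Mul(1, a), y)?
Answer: Rational(560, 68109) ≈ 0.0082221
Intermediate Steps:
Function('t')(d) = Mul(Rational(-1, 8), d)
s = 25
Function('u')(a, y) = Add(Mul(-7, a), Mul(-7, y)) (Function('u')(a, y) = Mul(-7, Add(Mul(1, a), y)) = Mul(-7, Add(a, y)) = Add(Mul(-7, a), Mul(-7, y)))
Function('p')(F) = Mul(Rational(1, 8), Pow(F, -1)) (Function('p')(F) = Pow(Add(F, Mul(7, F)), -1) = Pow(Mul(8, F), -1) = Mul(Rational(1, 8), Pow(F, -1)))
Pow(Add(Function('t')(-973), Function('p')(Function('u')(s, -15))), -1) = Pow(Add(Mul(Rational(-1, 8), -973), Mul(Rational(1, 8), Pow(Add(Mul(-7, 25), Mul(-7, -15)), -1))), -1) = Pow(Add(Rational(973, 8), Mul(Rational(1, 8), Pow(Add(-175, 105), -1))), -1) = Pow(Add(Rational(973, 8), Mul(Rational(1, 8), Pow(-70, -1))), -1) = Pow(Add(Rational(973, 8), Mul(Rational(1, 8), Rational(-1, 70))), -1) = Pow(Add(Rational(973, 8), Rational(-1, 560)), -1) = Pow(Rational(68109, 560), -1) = Rational(560, 68109)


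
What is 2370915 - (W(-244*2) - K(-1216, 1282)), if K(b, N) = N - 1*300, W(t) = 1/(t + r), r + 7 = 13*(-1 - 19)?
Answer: 1790782236/755 ≈ 2.3719e+6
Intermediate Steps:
r = -267 (r = -7 + 13*(-1 - 19) = -7 + 13*(-20) = -7 - 260 = -267)
W(t) = 1/(-267 + t) (W(t) = 1/(t - 267) = 1/(-267 + t))
K(b, N) = -300 + N (K(b, N) = N - 300 = -300 + N)
2370915 - (W(-244*2) - K(-1216, 1282)) = 2370915 - (1/(-267 - 244*2) - (-300 + 1282)) = 2370915 - (1/(-267 - 488) - 1*982) = 2370915 - (1/(-755) - 982) = 2370915 - (-1/755 - 982) = 2370915 - 1*(-741411/755) = 2370915 + 741411/755 = 1790782236/755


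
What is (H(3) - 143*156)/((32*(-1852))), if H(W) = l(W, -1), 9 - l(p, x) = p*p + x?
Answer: 22307/59264 ≈ 0.37640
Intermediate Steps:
l(p, x) = 9 - x - p**2 (l(p, x) = 9 - (p*p + x) = 9 - (p**2 + x) = 9 - (x + p**2) = 9 + (-x - p**2) = 9 - x - p**2)
H(W) = 10 - W**2 (H(W) = 9 - 1*(-1) - W**2 = 9 + 1 - W**2 = 10 - W**2)
(H(3) - 143*156)/((32*(-1852))) = ((10 - 1*3**2) - 143*156)/((32*(-1852))) = ((10 - 1*9) - 22308)/(-59264) = ((10 - 9) - 22308)*(-1/59264) = (1 - 22308)*(-1/59264) = -22307*(-1/59264) = 22307/59264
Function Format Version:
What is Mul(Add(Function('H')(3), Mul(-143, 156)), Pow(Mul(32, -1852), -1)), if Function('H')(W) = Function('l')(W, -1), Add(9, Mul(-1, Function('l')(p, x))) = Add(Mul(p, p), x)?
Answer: Rational(22307, 59264) ≈ 0.37640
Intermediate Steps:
Function('l')(p, x) = Add(9, Mul(-1, x), Mul(-1, Pow(p, 2))) (Function('l')(p, x) = Add(9, Mul(-1, Add(Mul(p, p), x))) = Add(9, Mul(-1, Add(Pow(p, 2), x))) = Add(9, Mul(-1, Add(x, Pow(p, 2)))) = Add(9, Add(Mul(-1, x), Mul(-1, Pow(p, 2)))) = Add(9, Mul(-1, x), Mul(-1, Pow(p, 2))))
Function('H')(W) = Add(10, Mul(-1, Pow(W, 2))) (Function('H')(W) = Add(9, Mul(-1, -1), Mul(-1, Pow(W, 2))) = Add(9, 1, Mul(-1, Pow(W, 2))) = Add(10, Mul(-1, Pow(W, 2))))
Mul(Add(Function('H')(3), Mul(-143, 156)), Pow(Mul(32, -1852), -1)) = Mul(Add(Add(10, Mul(-1, Pow(3, 2))), Mul(-143, 156)), Pow(Mul(32, -1852), -1)) = Mul(Add(Add(10, Mul(-1, 9)), -22308), Pow(-59264, -1)) = Mul(Add(Add(10, -9), -22308), Rational(-1, 59264)) = Mul(Add(1, -22308), Rational(-1, 59264)) = Mul(-22307, Rational(-1, 59264)) = Rational(22307, 59264)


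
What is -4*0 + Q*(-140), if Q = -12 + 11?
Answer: 140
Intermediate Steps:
Q = -1
-4*0 + Q*(-140) = -4*0 - 1*(-140) = 0 + 140 = 140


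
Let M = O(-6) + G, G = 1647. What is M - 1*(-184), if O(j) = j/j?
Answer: 1832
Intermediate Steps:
O(j) = 1
M = 1648 (M = 1 + 1647 = 1648)
M - 1*(-184) = 1648 - 1*(-184) = 1648 + 184 = 1832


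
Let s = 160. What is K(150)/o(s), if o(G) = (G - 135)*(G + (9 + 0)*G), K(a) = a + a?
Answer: 3/400 ≈ 0.0075000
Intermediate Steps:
K(a) = 2*a
o(G) = 10*G*(-135 + G) (o(G) = (-135 + G)*(G + 9*G) = (-135 + G)*(10*G) = 10*G*(-135 + G))
K(150)/o(s) = (2*150)/((10*160*(-135 + 160))) = 300/((10*160*25)) = 300/40000 = 300*(1/40000) = 3/400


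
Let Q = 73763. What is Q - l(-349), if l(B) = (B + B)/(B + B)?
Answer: 73762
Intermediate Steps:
l(B) = 1 (l(B) = (2*B)/((2*B)) = (2*B)*(1/(2*B)) = 1)
Q - l(-349) = 73763 - 1*1 = 73763 - 1 = 73762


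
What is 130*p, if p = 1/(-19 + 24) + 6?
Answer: 806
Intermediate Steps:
p = 31/5 (p = 1/5 + 6 = ⅕ + 6 = 31/5 ≈ 6.2000)
130*p = 130*(31/5) = 806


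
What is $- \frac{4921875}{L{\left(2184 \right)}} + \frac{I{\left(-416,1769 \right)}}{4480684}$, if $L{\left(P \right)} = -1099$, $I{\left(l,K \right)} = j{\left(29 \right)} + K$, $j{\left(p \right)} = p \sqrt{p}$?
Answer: $\frac{3150481215233}{703467388} + \frac{29 \sqrt{29}}{4480684} \approx 4478.5$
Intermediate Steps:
$j{\left(p \right)} = p^{\frac{3}{2}}$
$I{\left(l,K \right)} = K + 29 \sqrt{29}$ ($I{\left(l,K \right)} = 29^{\frac{3}{2}} + K = 29 \sqrt{29} + K = K + 29 \sqrt{29}$)
$- \frac{4921875}{L{\left(2184 \right)}} + \frac{I{\left(-416,1769 \right)}}{4480684} = - \frac{4921875}{-1099} + \frac{1769 + 29 \sqrt{29}}{4480684} = \left(-4921875\right) \left(- \frac{1}{1099}\right) + \left(1769 + 29 \sqrt{29}\right) \frac{1}{4480684} = \frac{703125}{157} + \left(\frac{1769}{4480684} + \frac{29 \sqrt{29}}{4480684}\right) = \frac{3150481215233}{703467388} + \frac{29 \sqrt{29}}{4480684}$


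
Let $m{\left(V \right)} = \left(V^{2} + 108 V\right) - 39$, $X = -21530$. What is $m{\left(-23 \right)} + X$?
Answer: $-23524$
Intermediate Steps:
$m{\left(V \right)} = -39 + V^{2} + 108 V$
$m{\left(-23 \right)} + X = \left(-39 + \left(-23\right)^{2} + 108 \left(-23\right)\right) - 21530 = \left(-39 + 529 - 2484\right) - 21530 = -1994 - 21530 = -23524$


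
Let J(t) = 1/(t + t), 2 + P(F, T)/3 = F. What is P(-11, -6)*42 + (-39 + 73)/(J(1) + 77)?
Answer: -253822/155 ≈ -1637.6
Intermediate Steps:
P(F, T) = -6 + 3*F
J(t) = 1/(2*t)
P(-11, -6)*42 + (-39 + 73)/(J(1) + 77) = (-6 + 3*(-11))*42 + (-39 + 73)/((½)/1 + 77) = (-6 - 33)*42 + 34/((½)*1 + 77) = -39*42 + 34/(½ + 77) = -1638 + 34/(155/2) = -1638 + 34*(2/155) = -1638 + 68/155 = -253822/155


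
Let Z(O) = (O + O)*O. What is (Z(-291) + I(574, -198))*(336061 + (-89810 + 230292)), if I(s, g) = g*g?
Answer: 99390667338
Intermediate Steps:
I(s, g) = g**2
Z(O) = 2*O**2 (Z(O) = (2*O)*O = 2*O**2)
(Z(-291) + I(574, -198))*(336061 + (-89810 + 230292)) = (2*(-291)**2 + (-198)**2)*(336061 + (-89810 + 230292)) = (2*84681 + 39204)*(336061 + 140482) = (169362 + 39204)*476543 = 208566*476543 = 99390667338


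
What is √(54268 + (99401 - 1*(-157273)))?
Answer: √310942 ≈ 557.62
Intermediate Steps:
√(54268 + (99401 - 1*(-157273))) = √(54268 + (99401 + 157273)) = √(54268 + 256674) = √310942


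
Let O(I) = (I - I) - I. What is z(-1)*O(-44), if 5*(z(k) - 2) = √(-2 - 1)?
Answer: 88 + 44*I*√3/5 ≈ 88.0 + 15.242*I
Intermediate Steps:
O(I) = -I (O(I) = 0 - I = -I)
z(k) = 2 + I*√3/5 (z(k) = 2 + √(-2 - 1)/5 = 2 + √(-3)/5 = 2 + (I*√3)/5 = 2 + I*√3/5)
z(-1)*O(-44) = (2 + I*√3/5)*(-1*(-44)) = (2 + I*√3/5)*44 = 88 + 44*I*√3/5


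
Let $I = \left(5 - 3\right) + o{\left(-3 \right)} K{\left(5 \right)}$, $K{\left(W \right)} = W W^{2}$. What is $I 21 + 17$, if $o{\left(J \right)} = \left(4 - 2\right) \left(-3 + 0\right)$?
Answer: $-15691$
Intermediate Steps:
$o{\left(J \right)} = -6$ ($o{\left(J \right)} = 2 \left(-3\right) = -6$)
$K{\left(W \right)} = W^{3}$
$I = -748$ ($I = \left(5 - 3\right) - 6 \cdot 5^{3} = 2 - 750 = -748$)
$I 21 + 17 = \left(-748\right) 21 + 17 = -15708 + 17 = -15691$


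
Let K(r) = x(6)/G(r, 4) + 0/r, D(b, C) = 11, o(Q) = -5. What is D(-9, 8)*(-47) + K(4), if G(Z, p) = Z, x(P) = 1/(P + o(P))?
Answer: -2067/4 ≈ -516.75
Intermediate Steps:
x(P) = 1/(-5 + P) (x(P) = 1/(P - 5) = 1/(-5 + P))
K(r) = 1/r (K(r) = 1/((-5 + 6)*r) + 0/r = 1/(1*r) + 0 = 1/r + 0 = 1/r)
D(-9, 8)*(-47) + K(4) = 11*(-47) + 1/4 = -517 + ¼ = -2067/4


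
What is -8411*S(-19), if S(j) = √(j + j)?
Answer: -8411*I*√38 ≈ -51849.0*I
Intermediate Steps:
S(j) = √2*√j (S(j) = √(2*j) = √2*√j)
-8411*S(-19) = -8411*√2*√(-19) = -8411*√2*I*√19 = -8411*I*√38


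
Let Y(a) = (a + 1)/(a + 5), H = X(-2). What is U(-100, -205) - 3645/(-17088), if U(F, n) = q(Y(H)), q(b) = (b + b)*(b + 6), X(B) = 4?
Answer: 3459055/461376 ≈ 7.4973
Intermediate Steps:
H = 4
Y(a) = (1 + a)/(5 + a)
q(b) = 2*b*(6 + b) (q(b) = (2*b)*(6 + b) = 2*b*(6 + b))
U(F, n) = 590/81 (U(F, n) = 2*((1 + 4)/(5 + 4))*(6 + (1 + 4)/(5 + 4)) = 2*(5/9)*(6 + 5/9) = 2*(5/9)*(59/9) = 590/81)
U(-100, -205) - 3645/(-17088) = 590/81 - 3645/(-17088) = 590/81 - 3645*(-1)/17088 = 590/81 - 1*(-1215/5696) = 590/81 + 1215/5696 = 3459055/461376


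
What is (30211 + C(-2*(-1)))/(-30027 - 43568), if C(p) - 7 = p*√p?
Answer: -30218/73595 - 2*√2/73595 ≈ -0.41064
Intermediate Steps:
C(p) = 7 + p^(3/2) (C(p) = 7 + p*√p = 7 + p^(3/2))
(30211 + C(-2*(-1)))/(-30027 - 43568) = (30211 + (7 + (-2*(-1))^(3/2)))/(-30027 - 43568) = (30211 + (7 + 2^(3/2)))/(-73595) = (30211 + (7 + 2*√2))*(-1/73595) = (30218 + 2*√2)*(-1/73595) = -30218/73595 - 2*√2/73595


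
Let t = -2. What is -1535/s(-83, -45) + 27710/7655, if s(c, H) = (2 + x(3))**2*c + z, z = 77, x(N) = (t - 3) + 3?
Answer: -1923351/117887 ≈ -16.315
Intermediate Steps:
x(N) = -2 (x(N) = (-2 - 3) + 3 = -5 + 3 = -2)
s(c, H) = 77 (s(c, H) = (2 - 2)**2*c + 77 = 0**2*c + 77 = 0*c + 77 = 0 + 77 = 77)
-1535/s(-83, -45) + 27710/7655 = -1535/77 + 27710/7655 = -1535*1/77 + 27710*(1/7655) = -1535/77 + 5542/1531 = -1923351/117887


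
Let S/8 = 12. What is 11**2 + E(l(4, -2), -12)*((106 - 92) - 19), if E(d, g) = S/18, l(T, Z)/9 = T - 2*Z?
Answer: 283/3 ≈ 94.333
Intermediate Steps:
S = 96 (S = 8*12 = 96)
l(T, Z) = -18*Z + 9*T (l(T, Z) = 9*(T - 2*Z) = -18*Z + 9*T)
E(d, g) = 16/3 (E(d, g) = 96/18 = 96*(1/18) = 16/3)
11**2 + E(l(4, -2), -12)*((106 - 92) - 19) = 11**2 + 16*((106 - 92) - 19)/3 = 121 + 16*(14 - 19)/3 = 121 + (16/3)*(-5) = 121 - 80/3 = 283/3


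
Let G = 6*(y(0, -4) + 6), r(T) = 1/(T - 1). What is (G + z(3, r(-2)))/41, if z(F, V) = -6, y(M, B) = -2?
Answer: 18/41 ≈ 0.43902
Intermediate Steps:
r(T) = 1/(-1 + T)
G = 24 (G = 6*(-2 + 6) = 6*4 = 24)
(G + z(3, r(-2)))/41 = (24 - 6)/41 = 18*(1/41) = 18/41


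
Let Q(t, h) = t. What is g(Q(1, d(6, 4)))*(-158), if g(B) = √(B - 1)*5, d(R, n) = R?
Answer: 0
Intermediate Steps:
g(B) = 5*√(-1 + B) (g(B) = √(-1 + B)*5 = 5*√(-1 + B))
g(Q(1, d(6, 4)))*(-158) = (5*√(-1 + 1))*(-158) = (5*√0)*(-158) = (5*0)*(-158) = 0*(-158) = 0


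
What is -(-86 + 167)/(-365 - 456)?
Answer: 81/821 ≈ 0.098660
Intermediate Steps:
-(-86 + 167)/(-365 - 456) = -81/(-821) = -81*(-1)/821 = -1*(-81/821) = 81/821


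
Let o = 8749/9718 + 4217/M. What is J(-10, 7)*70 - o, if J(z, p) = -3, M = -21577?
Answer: -44181706427/209685286 ≈ -210.70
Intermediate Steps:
o = 147796367/209685286 (o = 8749/9718 + 4217/(-21577) = 8749*(1/9718) + 4217*(-1/21577) = 8749/9718 - 4217/21577 = 147796367/209685286 ≈ 0.70485)
J(-10, 7)*70 - o = -3*70 - 1*147796367/209685286 = -210 - 147796367/209685286 = -44181706427/209685286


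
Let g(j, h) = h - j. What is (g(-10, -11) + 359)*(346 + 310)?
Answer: 234848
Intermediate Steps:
(g(-10, -11) + 359)*(346 + 310) = ((-11 - 1*(-10)) + 359)*(346 + 310) = ((-11 + 10) + 359)*656 = (-1 + 359)*656 = 358*656 = 234848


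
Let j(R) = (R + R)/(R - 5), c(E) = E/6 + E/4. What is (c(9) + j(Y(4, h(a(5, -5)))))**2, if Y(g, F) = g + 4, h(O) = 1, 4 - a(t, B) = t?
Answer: 11881/144 ≈ 82.507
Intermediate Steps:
a(t, B) = 4 - t
c(E) = 5*E/12 (c(E) = E*(1/6) + E*(1/4) = E/6 + E/4 = 5*E/12)
Y(g, F) = 4 + g
j(R) = 2*R/(-5 + R) (j(R) = (2*R)/(-5 + R) = 2*R/(-5 + R))
(c(9) + j(Y(4, h(a(5, -5)))))**2 = ((5/12)*9 + 2*(4 + 4)/(-5 + (4 + 4)))**2 = (15/4 + 2*8/(-5 + 8))**2 = (15/4 + 2*8/3)**2 = (15/4 + 2*8*(1/3))**2 = (15/4 + 16/3)**2 = (109/12)**2 = 11881/144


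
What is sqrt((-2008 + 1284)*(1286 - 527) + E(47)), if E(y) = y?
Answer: 71*I*sqrt(109) ≈ 741.26*I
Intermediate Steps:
sqrt((-2008 + 1284)*(1286 - 527) + E(47)) = sqrt((-2008 + 1284)*(1286 - 527) + 47) = sqrt(-724*759 + 47) = sqrt(-549516 + 47) = sqrt(-549469) = 71*I*sqrt(109)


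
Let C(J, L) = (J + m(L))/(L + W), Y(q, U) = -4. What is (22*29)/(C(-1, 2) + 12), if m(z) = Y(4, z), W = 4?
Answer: 3828/67 ≈ 57.134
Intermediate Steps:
m(z) = -4
C(J, L) = (-4 + J)/(4 + L) (C(J, L) = (J - 4)/(L + 4) = (-4 + J)/(4 + L))
(22*29)/(C(-1, 2) + 12) = (22*29)/((-4 - 1)/(4 + 2) + 12) = 638/(-5/6 + 12) = 638/((⅙)*(-5) + 12) = 638/(-⅚ + 12) = 638/(67/6) = 638*(6/67) = 3828/67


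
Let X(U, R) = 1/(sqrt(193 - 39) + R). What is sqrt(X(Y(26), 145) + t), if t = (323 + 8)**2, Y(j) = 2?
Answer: sqrt(109561 + 1/(145 + sqrt(154))) ≈ 331.00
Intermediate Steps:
X(U, R) = 1/(R + sqrt(154)) (X(U, R) = 1/(sqrt(154) + R) = 1/(R + sqrt(154)))
t = 109561 (t = 331**2 = 109561)
sqrt(X(Y(26), 145) + t) = sqrt(1/(145 + sqrt(154)) + 109561) = sqrt(109561 + 1/(145 + sqrt(154)))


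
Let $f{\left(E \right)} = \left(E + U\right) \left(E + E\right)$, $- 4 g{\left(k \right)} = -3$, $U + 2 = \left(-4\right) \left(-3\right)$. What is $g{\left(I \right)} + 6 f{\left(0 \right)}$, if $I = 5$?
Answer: $\frac{3}{4} \approx 0.75$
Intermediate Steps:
$U = 10$ ($U = -2 - -12 = -2 + 12 = 10$)
$g{\left(k \right)} = \frac{3}{4}$ ($g{\left(k \right)} = \left(- \frac{1}{4}\right) \left(-3\right) = \frac{3}{4}$)
$f{\left(E \right)} = 2 E \left(10 + E\right)$ ($f{\left(E \right)} = \left(E + 10\right) \left(E + E\right) = \left(10 + E\right) 2 E = 2 E \left(10 + E\right)$)
$g{\left(I \right)} + 6 f{\left(0 \right)} = \frac{3}{4} + 6 \cdot 2 \cdot 0 \left(10 + 0\right) = \frac{3}{4} + 6 \cdot 2 \cdot 0 \cdot 10 = \frac{3}{4} + 6 \cdot 0 = \frac{3}{4} + 0 = \frac{3}{4}$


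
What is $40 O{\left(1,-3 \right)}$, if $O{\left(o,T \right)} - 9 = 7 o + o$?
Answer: $680$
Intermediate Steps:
$O{\left(o,T \right)} = 9 + 8 o$ ($O{\left(o,T \right)} = 9 + \left(7 o + o\right) = 9 + 8 o$)
$40 O{\left(1,-3 \right)} = 40 \left(9 + 8 \cdot 1\right) = 40 \left(9 + 8\right) = 40 \cdot 17 = 680$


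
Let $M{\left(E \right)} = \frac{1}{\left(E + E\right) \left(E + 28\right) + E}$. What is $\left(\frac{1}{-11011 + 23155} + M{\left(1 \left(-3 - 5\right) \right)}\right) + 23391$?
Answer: $\frac{11646470987}{497904} \approx 23391.0$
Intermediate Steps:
$M{\left(E \right)} = \frac{1}{E + 2 E \left(28 + E\right)}$ ($M{\left(E \right)} = \frac{1}{2 E \left(28 + E\right) + E} = \frac{1}{E + 2 E \left(28 + E\right)}$)
$\left(\frac{1}{-11011 + 23155} + M{\left(1 \left(-3 - 5\right) \right)}\right) + 23391 = \left(\frac{1}{-11011 + 23155} + \frac{1}{1 \left(-3 - 5\right) \left(57 + 2 \cdot 1 \left(-3 - 5\right)\right)}\right) + 23391 = \left(\frac{1}{12144} + \frac{1}{1 \left(-8\right) \left(57 + 2 \cdot 1 \left(-8\right)\right)}\right) + 23391 = \left(\frac{1}{12144} + \frac{1}{\left(-8\right) \left(57 + 2 \left(-8\right)\right)}\right) + 23391 = \left(\frac{1}{12144} - \frac{1}{8 \left(57 - 16\right)}\right) + 23391 = \left(\frac{1}{12144} - \frac{1}{8 \cdot 41}\right) + 23391 = \left(\frac{1}{12144} - \frac{1}{328}\right) + 23391 = - \frac{1477}{497904} + 23391 = \frac{11646470987}{497904}$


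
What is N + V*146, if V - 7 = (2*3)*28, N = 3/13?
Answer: 332153/13 ≈ 25550.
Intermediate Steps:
N = 3/13 (N = (1/13)*3 = 3/13 ≈ 0.23077)
V = 175 (V = 7 + (2*3)*28 = 7 + 6*28 = 7 + 168 = 175)
N + V*146 = 3/13 + 175*146 = 3/13 + 25550 = 332153/13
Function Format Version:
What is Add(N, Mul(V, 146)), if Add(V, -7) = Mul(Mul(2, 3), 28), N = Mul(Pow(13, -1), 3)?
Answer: Rational(332153, 13) ≈ 25550.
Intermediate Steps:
N = Rational(3, 13) (N = Mul(Rational(1, 13), 3) = Rational(3, 13) ≈ 0.23077)
V = 175 (V = Add(7, Mul(Mul(2, 3), 28)) = Add(7, Mul(6, 28)) = Add(7, 168) = 175)
Add(N, Mul(V, 146)) = Add(Rational(3, 13), Mul(175, 146)) = Add(Rational(3, 13), 25550) = Rational(332153, 13)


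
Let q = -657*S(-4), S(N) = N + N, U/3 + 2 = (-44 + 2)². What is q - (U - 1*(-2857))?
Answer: -2887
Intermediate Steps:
U = 5286 (U = -6 + 3*(-44 + 2)² = -6 + 3*(-42)² = -6 + 3*1764 = -6 + 5292 = 5286)
S(N) = 2*N
q = 5256 (q = -1314*(-4) = -657*(-8) = 5256)
q - (U - 1*(-2857)) = 5256 - (5286 - 1*(-2857)) = 5256 - (5286 + 2857) = 5256 - 1*8143 = 5256 - 8143 = -2887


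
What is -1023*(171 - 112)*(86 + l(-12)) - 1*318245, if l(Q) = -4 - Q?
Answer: -5991803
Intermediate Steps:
-1023*(171 - 112)*(86 + l(-12)) - 1*318245 = -1023*(171 - 112)*(86 + (-4 - 1*(-12))) - 1*318245 = -60357*(86 + (-4 + 12)) - 318245 = -60357*(86 + 8) - 318245 = -60357*94 - 318245 = -1023*5546 - 318245 = -5673558 - 318245 = -5991803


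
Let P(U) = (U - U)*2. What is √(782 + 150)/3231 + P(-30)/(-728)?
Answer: 2*√233/3231 ≈ 0.0094487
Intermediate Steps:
P(U) = 0 (P(U) = 0*2 = 0)
√(782 + 150)/3231 + P(-30)/(-728) = √(782 + 150)/3231 + 0/(-728) = √932*(1/3231) + 0*(-1/728) = (2*√233)*(1/3231) + 0 = 2*√233/3231 + 0 = 2*√233/3231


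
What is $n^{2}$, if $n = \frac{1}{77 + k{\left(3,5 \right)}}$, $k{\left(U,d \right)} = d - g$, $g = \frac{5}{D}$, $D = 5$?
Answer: $\frac{1}{6561} \approx 0.00015242$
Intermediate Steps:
$g = 1$ ($g = \frac{5}{5} = 5 \cdot \frac{1}{5} = 1$)
$k{\left(U,d \right)} = -1 + d$ ($k{\left(U,d \right)} = d - 1 = -1 + d$)
$n = \frac{1}{81}$ ($n = \frac{1}{77 + \left(-1 + 5\right)} = \frac{1}{77 + 4} = \frac{1}{81} \approx 0.012346$)
$n^{2} = \left(\frac{1}{81}\right)^{2} = \frac{1}{6561}$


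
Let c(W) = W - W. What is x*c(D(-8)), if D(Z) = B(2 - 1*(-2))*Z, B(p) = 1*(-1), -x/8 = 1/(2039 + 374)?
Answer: 0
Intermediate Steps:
x = -8/2413 (x = -8/(2039 + 374) = -8/2413 ≈ -0.0033154)
B(p) = -1
D(Z) = -Z
c(W) = 0
x*c(D(-8)) = -8/2413*0 = 0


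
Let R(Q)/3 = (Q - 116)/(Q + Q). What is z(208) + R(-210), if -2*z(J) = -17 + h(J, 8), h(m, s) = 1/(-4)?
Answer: 3067/280 ≈ 10.954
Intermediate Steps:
R(Q) = 3*(-116 + Q)/(2*Q) (R(Q) = 3*((Q - 116)/(Q + Q)) = 3*((-116 + Q)/((2*Q))) = 3*((-116 + Q)*(1/(2*Q))) = 3*((-116 + Q)/(2*Q)) = 3*(-116 + Q)/(2*Q))
h(m, s) = -1/4 (h(m, s) = 1*(-1/4) = -1/4)
z(J) = 69/8 (z(J) = -(-17 - 1/4)/2 = -1/2*(-69/4) = 69/8)
z(208) + R(-210) = 69/8 + (3/2 - 174/(-210)) = 69/8 + (3/2 - 174*(-1/210)) = 69/8 + (3/2 + 29/35) = 69/8 + 163/70 = 3067/280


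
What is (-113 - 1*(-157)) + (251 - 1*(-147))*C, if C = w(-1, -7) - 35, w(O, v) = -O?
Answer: -13488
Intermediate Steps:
C = -34 (C = -1*(-1) - 35 = 1 - 35 = -34)
(-113 - 1*(-157)) + (251 - 1*(-147))*C = (-113 - 1*(-157)) + (251 - 1*(-147))*(-34) = (-113 + 157) + (251 + 147)*(-34) = 44 + 398*(-34) = 44 - 13532 = -13488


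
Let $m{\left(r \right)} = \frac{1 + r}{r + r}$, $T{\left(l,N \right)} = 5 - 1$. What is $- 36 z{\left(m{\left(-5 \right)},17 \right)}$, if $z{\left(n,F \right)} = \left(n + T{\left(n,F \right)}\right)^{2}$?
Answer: $- \frac{17424}{25} \approx -696.96$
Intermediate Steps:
$T{\left(l,N \right)} = 4$ ($T{\left(l,N \right)} = 5 - 1 = 4$)
$m{\left(r \right)} = \frac{1 + r}{2 r}$
$z{\left(n,F \right)} = \left(4 + n\right)^{2}$ ($z{\left(n,F \right)} = \left(n + 4\right)^{2} = \left(4 + n\right)^{2}$)
$- 36 z{\left(m{\left(-5 \right)},17 \right)} = - 36 \left(4 + \frac{1 - 5}{2 \left(-5\right)}\right)^{2} = - 36 \left(4 + \frac{1}{2} \left(- \frac{1}{5}\right) \left(-4\right)\right)^{2} = - 36 \left(4 + \frac{2}{5}\right)^{2} = - 36 \left(\frac{22}{5}\right)^{2} = \left(-36\right) \frac{484}{25} = - \frac{17424}{25}$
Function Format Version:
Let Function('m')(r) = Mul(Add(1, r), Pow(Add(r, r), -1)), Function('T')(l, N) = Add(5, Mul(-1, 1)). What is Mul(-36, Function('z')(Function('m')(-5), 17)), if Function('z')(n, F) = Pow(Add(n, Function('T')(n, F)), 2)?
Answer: Rational(-17424, 25) ≈ -696.96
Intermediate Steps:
Function('T')(l, N) = 4 (Function('T')(l, N) = Add(5, -1) = 4)
Function('m')(r) = Mul(Rational(1, 2), Pow(r, -1), Add(1, r)) (Function('m')(r) = Mul(Add(1, r), Pow(Mul(2, r), -1)) = Mul(Add(1, r), Mul(Rational(1, 2), Pow(r, -1))) = Mul(Rational(1, 2), Pow(r, -1), Add(1, r)))
Function('z')(n, F) = Pow(Add(4, n), 2) (Function('z')(n, F) = Pow(Add(n, 4), 2) = Pow(Add(4, n), 2))
Mul(-36, Function('z')(Function('m')(-5), 17)) = Mul(-36, Pow(Add(4, Mul(Rational(1, 2), Pow(-5, -1), Add(1, -5))), 2)) = Mul(-36, Pow(Add(4, Mul(Rational(1, 2), Rational(-1, 5), -4)), 2)) = Mul(-36, Pow(Add(4, Rational(2, 5)), 2)) = Mul(-36, Pow(Rational(22, 5), 2)) = Mul(-36, Rational(484, 25)) = Rational(-17424, 25)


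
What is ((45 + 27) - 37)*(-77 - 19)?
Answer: -3360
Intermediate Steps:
((45 + 27) - 37)*(-77 - 19) = (72 - 37)*(-96) = 35*(-96) = -3360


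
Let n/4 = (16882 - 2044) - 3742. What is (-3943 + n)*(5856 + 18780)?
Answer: 996304476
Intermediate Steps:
n = 44384 (n = 4*((16882 - 2044) - 3742) = 4*(14838 - 3742) = 4*11096 = 44384)
(-3943 + n)*(5856 + 18780) = (-3943 + 44384)*(5856 + 18780) = 40441*24636 = 996304476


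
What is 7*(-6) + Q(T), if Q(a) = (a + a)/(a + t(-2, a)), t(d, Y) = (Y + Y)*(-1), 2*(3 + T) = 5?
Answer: -44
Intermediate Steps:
T = -1/2 (T = -3 + (1/2)*5 = -3 + 5/2 = -1/2 ≈ -0.50000)
t(d, Y) = -2*Y (t(d, Y) = (2*Y)*(-1) = -2*Y)
Q(a) = -2 (Q(a) = (a + a)/(a - 2*a) = (2*a)/((-a)) = (2*a)*(-1/a) = -2)
7*(-6) + Q(T) = 7*(-6) - 2 = -42 - 2 = -44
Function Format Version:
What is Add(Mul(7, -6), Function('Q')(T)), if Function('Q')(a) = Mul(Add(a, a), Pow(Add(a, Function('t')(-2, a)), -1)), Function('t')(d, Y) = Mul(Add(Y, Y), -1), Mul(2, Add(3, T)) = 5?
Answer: -44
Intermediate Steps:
T = Rational(-1, 2) (T = Add(-3, Mul(Rational(1, 2), 5)) = Add(-3, Rational(5, 2)) = Rational(-1, 2) ≈ -0.50000)
Function('t')(d, Y) = Mul(-2, Y) (Function('t')(d, Y) = Mul(Mul(2, Y), -1) = Mul(-2, Y))
Function('Q')(a) = -2 (Function('Q')(a) = Mul(Add(a, a), Pow(Add(a, Mul(-2, a)), -1)) = Mul(Mul(2, a), Pow(Mul(-1, a), -1)) = Mul(Mul(2, a), Mul(-1, Pow(a, -1))) = -2)
Add(Mul(7, -6), Function('Q')(T)) = Add(Mul(7, -6), -2) = Add(-42, -2) = -44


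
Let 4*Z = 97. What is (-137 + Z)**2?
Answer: 203401/16 ≈ 12713.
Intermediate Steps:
Z = 97/4 (Z = (1/4)*97 = 97/4 ≈ 24.250)
(-137 + Z)**2 = (-137 + 97/4)**2 = (-451/4)**2 = 203401/16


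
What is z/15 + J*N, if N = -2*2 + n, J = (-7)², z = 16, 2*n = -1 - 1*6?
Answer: -10993/30 ≈ -366.43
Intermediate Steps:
n = -7/2 (n = (-1 - 1*6)/2 = (-1 - 6)/2 = (½)*(-7) = -7/2 ≈ -3.5000)
J = 49
N = -15/2 (N = -2*2 - 7/2 = -4 - 7/2 = -15/2 ≈ -7.5000)
z/15 + J*N = 16/15 + 49*(-15/2) = 16*(1/15) - 735/2 = 16/15 - 735/2 = -10993/30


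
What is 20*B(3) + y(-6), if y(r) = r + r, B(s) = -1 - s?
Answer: -92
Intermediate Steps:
y(r) = 2*r
20*B(3) + y(-6) = 20*(-1 - 1*3) + 2*(-6) = 20*(-1 - 3) - 12 = 20*(-4) - 12 = -80 - 12 = -92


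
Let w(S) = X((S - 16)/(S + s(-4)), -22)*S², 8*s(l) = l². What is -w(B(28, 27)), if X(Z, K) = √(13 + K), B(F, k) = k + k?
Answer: -8748*I ≈ -8748.0*I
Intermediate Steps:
s(l) = l²/8
B(F, k) = 2*k
w(S) = 3*I*S² (w(S) = √(13 - 22)*S² = √(-9)*S² = (3*I)*S² = 3*I*S²)
-w(B(28, 27)) = -3*I*(2*27)² = -3*I*54² = -3*I*2916 = -8748*I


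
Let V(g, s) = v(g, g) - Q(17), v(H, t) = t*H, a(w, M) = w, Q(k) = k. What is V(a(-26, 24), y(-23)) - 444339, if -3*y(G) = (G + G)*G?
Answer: -443680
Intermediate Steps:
v(H, t) = H*t
y(G) = -2*G²/3 (y(G) = -(G + G)*G/3 = -2*G*G/3 = -2*G²/3)
V(g, s) = -17 + g² (V(g, s) = g*g - 1*17 = g² - 17 = -17 + g²)
V(a(-26, 24), y(-23)) - 444339 = (-17 + (-26)²) - 444339 = (-17 + 676) - 444339 = 659 - 444339 = -443680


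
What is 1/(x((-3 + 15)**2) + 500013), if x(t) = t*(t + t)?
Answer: 1/541485 ≈ 1.8468e-6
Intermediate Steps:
x(t) = 2*t**2 (x(t) = t*(2*t) = 2*t**2)
1/(x((-3 + 15)**2) + 500013) = 1/(2*((-3 + 15)**2)**2 + 500013) = 1/(2*(12**2)**2 + 500013) = 1/(2*144**2 + 500013) = 1/(2*20736 + 500013) = 1/(41472 + 500013) = 1/541485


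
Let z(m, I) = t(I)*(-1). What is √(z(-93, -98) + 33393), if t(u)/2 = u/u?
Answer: √33391 ≈ 182.73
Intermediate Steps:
t(u) = 2 (t(u) = 2*(u/u) = 2*1 = 2)
z(m, I) = -2 (z(m, I) = 2*(-1) = -2)
√(z(-93, -98) + 33393) = √(-2 + 33393) = √33391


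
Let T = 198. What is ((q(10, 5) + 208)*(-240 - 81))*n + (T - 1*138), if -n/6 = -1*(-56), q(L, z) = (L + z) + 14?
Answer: 25561932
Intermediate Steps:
q(L, z) = 14 + L + z
n = -336 (n = -(-6)*(-56) = -6*56 = -336)
((q(10, 5) + 208)*(-240 - 81))*n + (T - 1*138) = (((14 + 10 + 5) + 208)*(-240 - 81))*(-336) + (198 - 1*138) = ((29 + 208)*(-321))*(-336) + (198 - 138) = (237*(-321))*(-336) + 60 = -76077*(-336) + 60 = 25561872 + 60 = 25561932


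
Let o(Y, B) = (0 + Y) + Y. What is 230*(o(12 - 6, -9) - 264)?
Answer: -57960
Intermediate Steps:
o(Y, B) = 2*Y (o(Y, B) = Y + Y = 2*Y)
230*(o(12 - 6, -9) - 264) = 230*(2*(12 - 6) - 264) = 230*(2*6 - 264) = 230*(12 - 264) = 230*(-252) = -57960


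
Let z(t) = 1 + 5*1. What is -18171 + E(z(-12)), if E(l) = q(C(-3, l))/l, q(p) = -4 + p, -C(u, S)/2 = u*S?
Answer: -54497/3 ≈ -18166.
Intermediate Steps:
z(t) = 6 (z(t) = 1 + 5 = 6)
C(u, S) = -2*S*u (C(u, S) = -2*u*S = -2*S*u)
E(l) = (-4 + 6*l)/l (E(l) = (-4 - 2*l*(-3))/l = (-4 + 6*l)/l)
-18171 + E(z(-12)) = -18171 + (6 - 4/6) = -18171 + (6 - 4*⅙) = -18171 + (6 - ⅔) = -18171 + 16/3 = -54497/3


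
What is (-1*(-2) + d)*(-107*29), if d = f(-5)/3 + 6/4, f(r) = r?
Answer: -34133/6 ≈ -5688.8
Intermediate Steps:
d = -⅙ (d = -5/3 + 6/4 = -5*⅓ + 6*(¼) = -5/3 + 3/2 = -⅙ ≈ -0.16667)
(-1*(-2) + d)*(-107*29) = (-1*(-2) - ⅙)*(-107*29) = (2 - ⅙)*(-3103) = (11/6)*(-3103) = -34133/6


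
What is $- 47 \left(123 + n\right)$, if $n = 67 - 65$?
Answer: $-5875$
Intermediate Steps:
$n = 2$ ($n = 67 - 65 = 2$)
$- 47 \left(123 + n\right) = - 47 \left(123 + 2\right) = \left(-47\right) 125 = -5875$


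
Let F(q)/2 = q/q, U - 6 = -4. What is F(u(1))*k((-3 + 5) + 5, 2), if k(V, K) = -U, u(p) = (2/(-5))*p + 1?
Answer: -4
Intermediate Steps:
U = 2 (U = 6 - 4 = 2)
u(p) = 1 - 2*p/5 (u(p) = (2*(-⅕))*p + 1 = -2*p/5 + 1 = 1 - 2*p/5)
k(V, K) = -2 (k(V, K) = -1*2 = -2)
F(q) = 2 (F(q) = 2*(q/q) = 2*1 = 2)
F(u(1))*k((-3 + 5) + 5, 2) = 2*(-2) = -4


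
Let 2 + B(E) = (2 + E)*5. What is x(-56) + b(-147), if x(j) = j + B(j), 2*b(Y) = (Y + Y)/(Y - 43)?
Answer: -62173/190 ≈ -327.23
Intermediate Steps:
B(E) = 8 + 5*E (B(E) = -2 + (2 + E)*5 = -2 + (10 + 5*E) = 8 + 5*E)
b(Y) = Y/(-43 + Y) (b(Y) = ((Y + Y)/(Y - 43))/2 = ((2*Y)/(-43 + Y))/2 = (2*Y/(-43 + Y))/2 = Y/(-43 + Y))
x(j) = 8 + 6*j (x(j) = j + (8 + 5*j) = 8 + 6*j)
x(-56) + b(-147) = (8 + 6*(-56)) - 147/(-43 - 147) = (8 - 336) - 147/(-190) = -328 - 147*(-1/190) = -328 + 147/190 = -62173/190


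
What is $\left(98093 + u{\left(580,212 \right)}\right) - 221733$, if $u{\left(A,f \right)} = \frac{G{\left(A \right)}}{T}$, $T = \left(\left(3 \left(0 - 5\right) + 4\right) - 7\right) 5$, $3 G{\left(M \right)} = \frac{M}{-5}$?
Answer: $- \frac{16691342}{135} \approx -1.2364 \cdot 10^{5}$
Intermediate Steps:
$G{\left(M \right)} = - \frac{M}{15}$ ($G{\left(M \right)} = \frac{M \frac{1}{-5}}{3} = \frac{M \left(- \frac{1}{5}\right)}{3} = \frac{\left(- \frac{1}{5}\right) M}{3} = - \frac{M}{15}$)
$T = -90$ ($T = \left(\left(3 \left(-5\right) + 4\right) - 7\right) 5 = \left(\left(-15 + 4\right) - 7\right) 5 = \left(-11 - 7\right) 5 = \left(-18\right) 5 = -90$)
$u{\left(A,f \right)} = \frac{A}{1350}$ ($u{\left(A,f \right)} = \frac{\left(- \frac{1}{15}\right) A}{-90} = - \frac{A}{15} \left(- \frac{1}{90}\right) = \frac{A}{1350}$)
$\left(98093 + u{\left(580,212 \right)}\right) - 221733 = \left(98093 + \frac{1}{1350} \cdot 580\right) - 221733 = \left(98093 + \frac{58}{135}\right) - 221733 = \frac{13242613}{135} - 221733 = - \frac{16691342}{135}$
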